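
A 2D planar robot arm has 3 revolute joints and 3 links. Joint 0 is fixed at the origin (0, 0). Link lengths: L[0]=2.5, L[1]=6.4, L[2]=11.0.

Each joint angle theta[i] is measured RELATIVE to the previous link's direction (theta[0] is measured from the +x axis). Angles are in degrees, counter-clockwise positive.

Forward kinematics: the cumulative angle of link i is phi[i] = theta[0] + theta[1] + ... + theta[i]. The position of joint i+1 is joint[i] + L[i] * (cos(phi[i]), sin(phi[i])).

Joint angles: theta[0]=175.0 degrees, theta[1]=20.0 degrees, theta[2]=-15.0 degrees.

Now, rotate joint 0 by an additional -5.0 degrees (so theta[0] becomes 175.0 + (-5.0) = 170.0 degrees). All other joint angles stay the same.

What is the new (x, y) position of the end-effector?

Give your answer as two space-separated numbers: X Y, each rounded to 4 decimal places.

joint[0] = (0.0000, 0.0000)  (base)
link 0: phi[0] = 170 = 170 deg
  cos(170 deg) = -0.9848, sin(170 deg) = 0.1736
  joint[1] = (0.0000, 0.0000) + 2.5 * (-0.9848, 0.1736) = (0.0000 + -2.4620, 0.0000 + 0.4341) = (-2.4620, 0.4341)
link 1: phi[1] = 170 + 20 = 190 deg
  cos(190 deg) = -0.9848, sin(190 deg) = -0.1736
  joint[2] = (-2.4620, 0.4341) + 6.4 * (-0.9848, -0.1736) = (-2.4620 + -6.3028, 0.4341 + -1.1113) = (-8.7648, -0.6772)
link 2: phi[2] = 170 + 20 + -15 = 175 deg
  cos(175 deg) = -0.9962, sin(175 deg) = 0.0872
  joint[3] = (-8.7648, -0.6772) + 11 * (-0.9962, 0.0872) = (-8.7648 + -10.9581, -0.6772 + 0.9587) = (-19.7229, 0.2815)
End effector: (-19.7229, 0.2815)

Answer: -19.7229 0.2815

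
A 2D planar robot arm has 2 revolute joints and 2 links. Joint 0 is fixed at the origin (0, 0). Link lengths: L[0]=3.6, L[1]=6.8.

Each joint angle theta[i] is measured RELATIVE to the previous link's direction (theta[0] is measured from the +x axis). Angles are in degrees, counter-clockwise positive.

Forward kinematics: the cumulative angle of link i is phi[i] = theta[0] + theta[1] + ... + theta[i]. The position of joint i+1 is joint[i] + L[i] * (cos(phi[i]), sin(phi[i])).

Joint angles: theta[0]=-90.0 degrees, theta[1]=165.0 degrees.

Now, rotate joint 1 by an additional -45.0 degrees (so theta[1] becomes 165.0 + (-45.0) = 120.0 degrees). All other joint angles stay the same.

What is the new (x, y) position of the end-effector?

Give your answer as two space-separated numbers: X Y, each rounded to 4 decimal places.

joint[0] = (0.0000, 0.0000)  (base)
link 0: phi[0] = -90 = -90 deg
  cos(-90 deg) = 0.0000, sin(-90 deg) = -1.0000
  joint[1] = (0.0000, 0.0000) + 3.6 * (0.0000, -1.0000) = (0.0000 + 0.0000, 0.0000 + -3.6000) = (0.0000, -3.6000)
link 1: phi[1] = -90 + 120 = 30 deg
  cos(30 deg) = 0.8660, sin(30 deg) = 0.5000
  joint[2] = (0.0000, -3.6000) + 6.8 * (0.8660, 0.5000) = (0.0000 + 5.8890, -3.6000 + 3.4000) = (5.8890, -0.2000)
End effector: (5.8890, -0.2000)

Answer: 5.8890 -0.2000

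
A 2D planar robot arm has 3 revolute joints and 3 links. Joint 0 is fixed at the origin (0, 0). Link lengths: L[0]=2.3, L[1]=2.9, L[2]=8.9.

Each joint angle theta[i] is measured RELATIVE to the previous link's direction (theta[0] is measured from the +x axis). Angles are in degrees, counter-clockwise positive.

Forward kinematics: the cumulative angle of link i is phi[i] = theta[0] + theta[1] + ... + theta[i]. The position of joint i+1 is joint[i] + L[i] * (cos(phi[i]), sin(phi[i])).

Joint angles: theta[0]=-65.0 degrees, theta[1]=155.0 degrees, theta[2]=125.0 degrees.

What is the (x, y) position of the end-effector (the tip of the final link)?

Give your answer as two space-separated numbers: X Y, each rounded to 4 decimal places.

joint[0] = (0.0000, 0.0000)  (base)
link 0: phi[0] = -65 = -65 deg
  cos(-65 deg) = 0.4226, sin(-65 deg) = -0.9063
  joint[1] = (0.0000, 0.0000) + 2.3 * (0.4226, -0.9063) = (0.0000 + 0.9720, 0.0000 + -2.0845) = (0.9720, -2.0845)
link 1: phi[1] = -65 + 155 = 90 deg
  cos(90 deg) = 0.0000, sin(90 deg) = 1.0000
  joint[2] = (0.9720, -2.0845) + 2.9 * (0.0000, 1.0000) = (0.9720 + 0.0000, -2.0845 + 2.9000) = (0.9720, 0.8155)
link 2: phi[2] = -65 + 155 + 125 = 215 deg
  cos(215 deg) = -0.8192, sin(215 deg) = -0.5736
  joint[3] = (0.9720, 0.8155) + 8.9 * (-0.8192, -0.5736) = (0.9720 + -7.2905, 0.8155 + -5.1048) = (-6.3184, -4.2893)
End effector: (-6.3184, -4.2893)

Answer: -6.3184 -4.2893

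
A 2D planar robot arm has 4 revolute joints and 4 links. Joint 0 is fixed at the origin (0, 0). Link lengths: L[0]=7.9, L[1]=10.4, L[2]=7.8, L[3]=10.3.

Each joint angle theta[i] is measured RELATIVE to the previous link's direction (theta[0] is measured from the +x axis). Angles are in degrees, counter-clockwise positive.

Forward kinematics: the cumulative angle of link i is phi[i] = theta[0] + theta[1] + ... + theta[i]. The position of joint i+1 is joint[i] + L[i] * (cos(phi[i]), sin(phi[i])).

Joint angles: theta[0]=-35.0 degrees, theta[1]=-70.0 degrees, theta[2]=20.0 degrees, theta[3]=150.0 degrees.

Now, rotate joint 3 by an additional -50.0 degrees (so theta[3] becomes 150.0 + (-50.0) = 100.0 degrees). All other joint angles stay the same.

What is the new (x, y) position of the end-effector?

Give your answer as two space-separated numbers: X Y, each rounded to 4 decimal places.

Answer: 14.4084 -19.6814

Derivation:
joint[0] = (0.0000, 0.0000)  (base)
link 0: phi[0] = -35 = -35 deg
  cos(-35 deg) = 0.8192, sin(-35 deg) = -0.5736
  joint[1] = (0.0000, 0.0000) + 7.9 * (0.8192, -0.5736) = (0.0000 + 6.4713, 0.0000 + -4.5313) = (6.4713, -4.5313)
link 1: phi[1] = -35 + -70 = -105 deg
  cos(-105 deg) = -0.2588, sin(-105 deg) = -0.9659
  joint[2] = (6.4713, -4.5313) + 10.4 * (-0.2588, -0.9659) = (6.4713 + -2.6917, -4.5313 + -10.0456) = (3.7796, -14.5769)
link 2: phi[2] = -35 + -70 + 20 = -85 deg
  cos(-85 deg) = 0.0872, sin(-85 deg) = -0.9962
  joint[3] = (3.7796, -14.5769) + 7.8 * (0.0872, -0.9962) = (3.7796 + 0.6798, -14.5769 + -7.7703) = (4.4594, -22.3472)
link 3: phi[3] = -35 + -70 + 20 + 100 = 15 deg
  cos(15 deg) = 0.9659, sin(15 deg) = 0.2588
  joint[4] = (4.4594, -22.3472) + 10.3 * (0.9659, 0.2588) = (4.4594 + 9.9490, -22.3472 + 2.6658) = (14.4084, -19.6814)
End effector: (14.4084, -19.6814)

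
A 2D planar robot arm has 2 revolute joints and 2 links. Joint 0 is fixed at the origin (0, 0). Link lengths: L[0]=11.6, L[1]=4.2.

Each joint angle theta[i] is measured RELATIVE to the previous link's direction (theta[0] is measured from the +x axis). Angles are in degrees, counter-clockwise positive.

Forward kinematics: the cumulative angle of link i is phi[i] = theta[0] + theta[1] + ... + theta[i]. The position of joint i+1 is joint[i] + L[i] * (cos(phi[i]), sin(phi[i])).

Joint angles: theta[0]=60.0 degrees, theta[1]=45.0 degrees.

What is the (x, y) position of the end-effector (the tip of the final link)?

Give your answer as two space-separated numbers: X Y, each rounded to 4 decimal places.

joint[0] = (0.0000, 0.0000)  (base)
link 0: phi[0] = 60 = 60 deg
  cos(60 deg) = 0.5000, sin(60 deg) = 0.8660
  joint[1] = (0.0000, 0.0000) + 11.6 * (0.5000, 0.8660) = (0.0000 + 5.8000, 0.0000 + 10.0459) = (5.8000, 10.0459)
link 1: phi[1] = 60 + 45 = 105 deg
  cos(105 deg) = -0.2588, sin(105 deg) = 0.9659
  joint[2] = (5.8000, 10.0459) + 4.2 * (-0.2588, 0.9659) = (5.8000 + -1.0870, 10.0459 + 4.0569) = (4.7130, 14.1028)
End effector: (4.7130, 14.1028)

Answer: 4.7130 14.1028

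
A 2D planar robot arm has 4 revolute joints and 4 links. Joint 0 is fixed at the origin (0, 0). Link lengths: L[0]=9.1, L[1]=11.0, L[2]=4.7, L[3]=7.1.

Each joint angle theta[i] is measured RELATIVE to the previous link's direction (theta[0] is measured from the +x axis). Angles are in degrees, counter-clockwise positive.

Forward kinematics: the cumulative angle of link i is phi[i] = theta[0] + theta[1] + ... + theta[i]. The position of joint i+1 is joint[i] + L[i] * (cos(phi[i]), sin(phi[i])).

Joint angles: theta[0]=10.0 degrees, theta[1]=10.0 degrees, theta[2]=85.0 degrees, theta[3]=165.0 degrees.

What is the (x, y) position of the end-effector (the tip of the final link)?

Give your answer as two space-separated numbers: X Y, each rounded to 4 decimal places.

joint[0] = (0.0000, 0.0000)  (base)
link 0: phi[0] = 10 = 10 deg
  cos(10 deg) = 0.9848, sin(10 deg) = 0.1736
  joint[1] = (0.0000, 0.0000) + 9.1 * (0.9848, 0.1736) = (0.0000 + 8.9618, 0.0000 + 1.5802) = (8.9618, 1.5802)
link 1: phi[1] = 10 + 10 = 20 deg
  cos(20 deg) = 0.9397, sin(20 deg) = 0.3420
  joint[2] = (8.9618, 1.5802) + 11 * (0.9397, 0.3420) = (8.9618 + 10.3366, 1.5802 + 3.7622) = (19.2984, 5.3424)
link 2: phi[2] = 10 + 10 + 85 = 105 deg
  cos(105 deg) = -0.2588, sin(105 deg) = 0.9659
  joint[3] = (19.2984, 5.3424) + 4.7 * (-0.2588, 0.9659) = (19.2984 + -1.2164, 5.3424 + 4.5399) = (18.0819, 9.8823)
link 3: phi[3] = 10 + 10 + 85 + 165 = 270 deg
  cos(270 deg) = -0.0000, sin(270 deg) = -1.0000
  joint[4] = (18.0819, 9.8823) + 7.1 * (-0.0000, -1.0000) = (18.0819 + -0.0000, 9.8823 + -7.1000) = (18.0819, 2.7823)
End effector: (18.0819, 2.7823)

Answer: 18.0819 2.7823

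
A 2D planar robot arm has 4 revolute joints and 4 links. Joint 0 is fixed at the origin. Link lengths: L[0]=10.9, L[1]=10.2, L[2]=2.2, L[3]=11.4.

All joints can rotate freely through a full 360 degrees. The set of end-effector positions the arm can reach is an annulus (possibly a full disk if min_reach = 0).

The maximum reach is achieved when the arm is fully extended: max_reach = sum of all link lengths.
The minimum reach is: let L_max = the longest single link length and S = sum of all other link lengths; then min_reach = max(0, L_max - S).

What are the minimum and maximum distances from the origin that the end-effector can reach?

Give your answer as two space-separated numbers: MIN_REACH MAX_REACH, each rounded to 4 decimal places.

Answer: 0.0000 34.7000

Derivation:
Link lengths: [10.9, 10.2, 2.2, 11.4]
max_reach = 10.9 + 10.2 + 2.2 + 11.4 = 34.7
L_max = max([10.9, 10.2, 2.2, 11.4]) = 11.4
S (sum of others) = 34.7 - 11.4 = 23.3
min_reach = max(0, 11.4 - 23.3) = max(0, -11.9) = 0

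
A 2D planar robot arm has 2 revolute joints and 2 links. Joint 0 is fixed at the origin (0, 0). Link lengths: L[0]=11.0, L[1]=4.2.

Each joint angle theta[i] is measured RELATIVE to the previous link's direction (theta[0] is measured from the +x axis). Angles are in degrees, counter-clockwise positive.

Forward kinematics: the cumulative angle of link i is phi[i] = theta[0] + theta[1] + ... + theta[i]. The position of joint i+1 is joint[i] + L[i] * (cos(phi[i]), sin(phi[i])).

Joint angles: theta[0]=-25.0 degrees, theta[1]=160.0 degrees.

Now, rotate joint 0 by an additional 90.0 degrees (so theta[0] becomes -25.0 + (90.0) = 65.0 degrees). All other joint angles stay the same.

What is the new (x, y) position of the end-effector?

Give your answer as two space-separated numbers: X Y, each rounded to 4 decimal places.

Answer: 1.6790 6.9995

Derivation:
joint[0] = (0.0000, 0.0000)  (base)
link 0: phi[0] = 65 = 65 deg
  cos(65 deg) = 0.4226, sin(65 deg) = 0.9063
  joint[1] = (0.0000, 0.0000) + 11 * (0.4226, 0.9063) = (0.0000 + 4.6488, 0.0000 + 9.9694) = (4.6488, 9.9694)
link 1: phi[1] = 65 + 160 = 225 deg
  cos(225 deg) = -0.7071, sin(225 deg) = -0.7071
  joint[2] = (4.6488, 9.9694) + 4.2 * (-0.7071, -0.7071) = (4.6488 + -2.9698, 9.9694 + -2.9698) = (1.6790, 6.9995)
End effector: (1.6790, 6.9995)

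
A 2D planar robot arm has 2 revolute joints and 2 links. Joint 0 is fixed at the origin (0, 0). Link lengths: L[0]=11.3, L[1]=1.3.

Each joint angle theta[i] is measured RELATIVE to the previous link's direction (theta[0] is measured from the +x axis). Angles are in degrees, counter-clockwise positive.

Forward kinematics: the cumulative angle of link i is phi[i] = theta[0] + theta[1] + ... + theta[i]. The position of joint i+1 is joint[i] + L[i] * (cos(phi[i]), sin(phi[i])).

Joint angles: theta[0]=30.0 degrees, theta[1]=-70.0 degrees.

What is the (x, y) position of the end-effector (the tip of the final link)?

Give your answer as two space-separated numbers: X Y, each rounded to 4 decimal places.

joint[0] = (0.0000, 0.0000)  (base)
link 0: phi[0] = 30 = 30 deg
  cos(30 deg) = 0.8660, sin(30 deg) = 0.5000
  joint[1] = (0.0000, 0.0000) + 11.3 * (0.8660, 0.5000) = (0.0000 + 9.7861, 0.0000 + 5.6500) = (9.7861, 5.6500)
link 1: phi[1] = 30 + -70 = -40 deg
  cos(-40 deg) = 0.7660, sin(-40 deg) = -0.6428
  joint[2] = (9.7861, 5.6500) + 1.3 * (0.7660, -0.6428) = (9.7861 + 0.9959, 5.6500 + -0.8356) = (10.7819, 4.8144)
End effector: (10.7819, 4.8144)

Answer: 10.7819 4.8144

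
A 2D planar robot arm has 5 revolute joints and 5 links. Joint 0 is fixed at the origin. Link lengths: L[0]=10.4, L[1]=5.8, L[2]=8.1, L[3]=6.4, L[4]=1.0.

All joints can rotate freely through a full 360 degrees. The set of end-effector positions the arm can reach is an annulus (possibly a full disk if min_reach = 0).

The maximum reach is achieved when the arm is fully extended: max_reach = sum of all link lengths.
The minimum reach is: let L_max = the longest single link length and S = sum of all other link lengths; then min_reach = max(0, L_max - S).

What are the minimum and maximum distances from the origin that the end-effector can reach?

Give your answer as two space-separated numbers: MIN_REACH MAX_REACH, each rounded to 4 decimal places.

Link lengths: [10.4, 5.8, 8.1, 6.4, 1.0]
max_reach = 10.4 + 5.8 + 8.1 + 6.4 + 1 = 31.7
L_max = max([10.4, 5.8, 8.1, 6.4, 1.0]) = 10.4
S (sum of others) = 31.7 - 10.4 = 21.3
min_reach = max(0, 10.4 - 21.3) = max(0, -10.9) = 0

Answer: 0.0000 31.7000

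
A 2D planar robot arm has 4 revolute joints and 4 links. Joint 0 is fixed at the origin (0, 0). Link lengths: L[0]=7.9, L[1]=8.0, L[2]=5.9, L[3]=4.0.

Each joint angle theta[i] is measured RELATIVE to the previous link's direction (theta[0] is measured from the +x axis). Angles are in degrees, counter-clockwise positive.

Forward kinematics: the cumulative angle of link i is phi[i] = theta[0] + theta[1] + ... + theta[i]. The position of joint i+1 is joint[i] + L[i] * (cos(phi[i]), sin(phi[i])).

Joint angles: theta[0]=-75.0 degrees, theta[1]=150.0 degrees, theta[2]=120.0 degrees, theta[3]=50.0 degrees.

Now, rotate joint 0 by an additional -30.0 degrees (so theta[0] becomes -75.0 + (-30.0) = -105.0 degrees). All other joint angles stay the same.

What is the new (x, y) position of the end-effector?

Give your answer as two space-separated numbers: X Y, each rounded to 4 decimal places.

Answer: -5.3634 -2.7412

Derivation:
joint[0] = (0.0000, 0.0000)  (base)
link 0: phi[0] = -105 = -105 deg
  cos(-105 deg) = -0.2588, sin(-105 deg) = -0.9659
  joint[1] = (0.0000, 0.0000) + 7.9 * (-0.2588, -0.9659) = (0.0000 + -2.0447, 0.0000 + -7.6308) = (-2.0447, -7.6308)
link 1: phi[1] = -105 + 150 = 45 deg
  cos(45 deg) = 0.7071, sin(45 deg) = 0.7071
  joint[2] = (-2.0447, -7.6308) + 8 * (0.7071, 0.7071) = (-2.0447 + 5.6569, -7.6308 + 5.6569) = (3.6122, -1.9740)
link 2: phi[2] = -105 + 150 + 120 = 165 deg
  cos(165 deg) = -0.9659, sin(165 deg) = 0.2588
  joint[3] = (3.6122, -1.9740) + 5.9 * (-0.9659, 0.2588) = (3.6122 + -5.6990, -1.9740 + 1.5270) = (-2.0868, -0.4469)
link 3: phi[3] = -105 + 150 + 120 + 50 = 215 deg
  cos(215 deg) = -0.8192, sin(215 deg) = -0.5736
  joint[4] = (-2.0868, -0.4469) + 4 * (-0.8192, -0.5736) = (-2.0868 + -3.2766, -0.4469 + -2.2943) = (-5.3634, -2.7412)
End effector: (-5.3634, -2.7412)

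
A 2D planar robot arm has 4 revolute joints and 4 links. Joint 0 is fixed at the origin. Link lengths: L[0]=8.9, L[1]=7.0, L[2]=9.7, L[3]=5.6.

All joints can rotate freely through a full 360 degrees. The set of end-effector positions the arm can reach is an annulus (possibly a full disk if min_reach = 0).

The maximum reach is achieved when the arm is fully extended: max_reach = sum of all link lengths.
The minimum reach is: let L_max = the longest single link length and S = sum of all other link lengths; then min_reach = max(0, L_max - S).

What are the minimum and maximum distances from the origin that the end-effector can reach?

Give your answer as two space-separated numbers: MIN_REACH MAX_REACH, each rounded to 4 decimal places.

Link lengths: [8.9, 7.0, 9.7, 5.6]
max_reach = 8.9 + 7 + 9.7 + 5.6 = 31.2
L_max = max([8.9, 7.0, 9.7, 5.6]) = 9.7
S (sum of others) = 31.2 - 9.7 = 21.5
min_reach = max(0, 9.7 - 21.5) = max(0, -11.8) = 0

Answer: 0.0000 31.2000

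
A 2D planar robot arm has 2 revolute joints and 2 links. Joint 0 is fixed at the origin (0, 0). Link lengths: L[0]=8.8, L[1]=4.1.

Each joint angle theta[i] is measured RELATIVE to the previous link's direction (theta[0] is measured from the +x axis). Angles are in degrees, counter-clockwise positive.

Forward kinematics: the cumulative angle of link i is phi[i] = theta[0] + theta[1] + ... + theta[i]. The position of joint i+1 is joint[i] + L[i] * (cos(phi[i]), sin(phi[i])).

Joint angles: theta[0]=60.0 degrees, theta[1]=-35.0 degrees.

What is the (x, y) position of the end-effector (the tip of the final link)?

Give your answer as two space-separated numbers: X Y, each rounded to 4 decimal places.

Answer: 8.1159 9.3538

Derivation:
joint[0] = (0.0000, 0.0000)  (base)
link 0: phi[0] = 60 = 60 deg
  cos(60 deg) = 0.5000, sin(60 deg) = 0.8660
  joint[1] = (0.0000, 0.0000) + 8.8 * (0.5000, 0.8660) = (0.0000 + 4.4000, 0.0000 + 7.6210) = (4.4000, 7.6210)
link 1: phi[1] = 60 + -35 = 25 deg
  cos(25 deg) = 0.9063, sin(25 deg) = 0.4226
  joint[2] = (4.4000, 7.6210) + 4.1 * (0.9063, 0.4226) = (4.4000 + 3.7159, 7.6210 + 1.7327) = (8.1159, 9.3538)
End effector: (8.1159, 9.3538)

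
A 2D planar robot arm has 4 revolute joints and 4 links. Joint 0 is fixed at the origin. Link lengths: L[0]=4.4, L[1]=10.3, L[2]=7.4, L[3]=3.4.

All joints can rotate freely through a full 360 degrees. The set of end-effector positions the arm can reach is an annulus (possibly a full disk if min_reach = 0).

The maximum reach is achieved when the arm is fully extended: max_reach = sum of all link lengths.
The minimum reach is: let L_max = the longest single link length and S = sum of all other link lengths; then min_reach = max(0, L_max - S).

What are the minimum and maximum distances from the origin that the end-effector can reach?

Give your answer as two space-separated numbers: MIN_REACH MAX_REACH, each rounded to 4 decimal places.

Link lengths: [4.4, 10.3, 7.4, 3.4]
max_reach = 4.4 + 10.3 + 7.4 + 3.4 = 25.5
L_max = max([4.4, 10.3, 7.4, 3.4]) = 10.3
S (sum of others) = 25.5 - 10.3 = 15.2
min_reach = max(0, 10.3 - 15.2) = max(0, -4.9) = 0

Answer: 0.0000 25.5000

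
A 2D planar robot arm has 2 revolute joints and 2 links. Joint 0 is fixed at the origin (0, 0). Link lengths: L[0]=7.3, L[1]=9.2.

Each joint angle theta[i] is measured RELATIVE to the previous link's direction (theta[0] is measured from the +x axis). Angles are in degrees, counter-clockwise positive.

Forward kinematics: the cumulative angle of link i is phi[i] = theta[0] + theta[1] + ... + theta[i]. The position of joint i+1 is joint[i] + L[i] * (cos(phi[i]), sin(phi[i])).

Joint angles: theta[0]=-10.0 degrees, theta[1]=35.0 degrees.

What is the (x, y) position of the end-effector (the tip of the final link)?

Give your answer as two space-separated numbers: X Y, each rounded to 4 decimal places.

joint[0] = (0.0000, 0.0000)  (base)
link 0: phi[0] = -10 = -10 deg
  cos(-10 deg) = 0.9848, sin(-10 deg) = -0.1736
  joint[1] = (0.0000, 0.0000) + 7.3 * (0.9848, -0.1736) = (0.0000 + 7.1891, 0.0000 + -1.2676) = (7.1891, -1.2676)
link 1: phi[1] = -10 + 35 = 25 deg
  cos(25 deg) = 0.9063, sin(25 deg) = 0.4226
  joint[2] = (7.1891, -1.2676) + 9.2 * (0.9063, 0.4226) = (7.1891 + 8.3380, -1.2676 + 3.8881) = (15.5271, 2.6205)
End effector: (15.5271, 2.6205)

Answer: 15.5271 2.6205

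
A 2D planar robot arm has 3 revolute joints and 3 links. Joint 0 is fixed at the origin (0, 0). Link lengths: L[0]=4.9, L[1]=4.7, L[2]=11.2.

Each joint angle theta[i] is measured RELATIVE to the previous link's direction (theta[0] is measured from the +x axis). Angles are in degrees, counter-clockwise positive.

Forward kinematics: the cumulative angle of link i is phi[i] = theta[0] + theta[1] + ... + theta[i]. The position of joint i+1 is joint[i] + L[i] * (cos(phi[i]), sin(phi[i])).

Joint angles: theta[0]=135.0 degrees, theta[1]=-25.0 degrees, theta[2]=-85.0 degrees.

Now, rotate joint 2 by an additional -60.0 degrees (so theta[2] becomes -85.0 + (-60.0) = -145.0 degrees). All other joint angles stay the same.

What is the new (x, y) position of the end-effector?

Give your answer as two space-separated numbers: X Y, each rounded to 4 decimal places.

Answer: 4.1022 1.4573

Derivation:
joint[0] = (0.0000, 0.0000)  (base)
link 0: phi[0] = 135 = 135 deg
  cos(135 deg) = -0.7071, sin(135 deg) = 0.7071
  joint[1] = (0.0000, 0.0000) + 4.9 * (-0.7071, 0.7071) = (0.0000 + -3.4648, 0.0000 + 3.4648) = (-3.4648, 3.4648)
link 1: phi[1] = 135 + -25 = 110 deg
  cos(110 deg) = -0.3420, sin(110 deg) = 0.9397
  joint[2] = (-3.4648, 3.4648) + 4.7 * (-0.3420, 0.9397) = (-3.4648 + -1.6075, 3.4648 + 4.4166) = (-5.0723, 7.8814)
link 2: phi[2] = 135 + -25 + -145 = -35 deg
  cos(-35 deg) = 0.8192, sin(-35 deg) = -0.5736
  joint[3] = (-5.0723, 7.8814) + 11.2 * (0.8192, -0.5736) = (-5.0723 + 9.1745, 7.8814 + -6.4241) = (4.1022, 1.4573)
End effector: (4.1022, 1.4573)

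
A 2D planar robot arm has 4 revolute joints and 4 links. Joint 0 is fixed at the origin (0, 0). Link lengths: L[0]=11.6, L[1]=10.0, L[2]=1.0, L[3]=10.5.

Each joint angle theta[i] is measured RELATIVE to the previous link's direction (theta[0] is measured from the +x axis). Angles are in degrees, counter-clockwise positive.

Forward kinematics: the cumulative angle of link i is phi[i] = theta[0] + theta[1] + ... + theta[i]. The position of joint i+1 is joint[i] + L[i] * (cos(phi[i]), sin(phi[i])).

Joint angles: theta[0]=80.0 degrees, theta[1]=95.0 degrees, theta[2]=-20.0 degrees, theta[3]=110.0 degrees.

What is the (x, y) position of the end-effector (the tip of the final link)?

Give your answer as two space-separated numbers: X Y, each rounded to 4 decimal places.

Answer: -9.7691 2.2579

Derivation:
joint[0] = (0.0000, 0.0000)  (base)
link 0: phi[0] = 80 = 80 deg
  cos(80 deg) = 0.1736, sin(80 deg) = 0.9848
  joint[1] = (0.0000, 0.0000) + 11.6 * (0.1736, 0.9848) = (0.0000 + 2.0143, 0.0000 + 11.4238) = (2.0143, 11.4238)
link 1: phi[1] = 80 + 95 = 175 deg
  cos(175 deg) = -0.9962, sin(175 deg) = 0.0872
  joint[2] = (2.0143, 11.4238) + 10 * (-0.9962, 0.0872) = (2.0143 + -9.9619, 11.4238 + 0.8716) = (-7.9476, 12.2953)
link 2: phi[2] = 80 + 95 + -20 = 155 deg
  cos(155 deg) = -0.9063, sin(155 deg) = 0.4226
  joint[3] = (-7.9476, 12.2953) + 1 * (-0.9063, 0.4226) = (-7.9476 + -0.9063, 12.2953 + 0.4226) = (-8.8539, 12.7179)
link 3: phi[3] = 80 + 95 + -20 + 110 = 265 deg
  cos(265 deg) = -0.0872, sin(265 deg) = -0.9962
  joint[4] = (-8.8539, 12.7179) + 10.5 * (-0.0872, -0.9962) = (-8.8539 + -0.9151, 12.7179 + -10.4600) = (-9.7691, 2.2579)
End effector: (-9.7691, 2.2579)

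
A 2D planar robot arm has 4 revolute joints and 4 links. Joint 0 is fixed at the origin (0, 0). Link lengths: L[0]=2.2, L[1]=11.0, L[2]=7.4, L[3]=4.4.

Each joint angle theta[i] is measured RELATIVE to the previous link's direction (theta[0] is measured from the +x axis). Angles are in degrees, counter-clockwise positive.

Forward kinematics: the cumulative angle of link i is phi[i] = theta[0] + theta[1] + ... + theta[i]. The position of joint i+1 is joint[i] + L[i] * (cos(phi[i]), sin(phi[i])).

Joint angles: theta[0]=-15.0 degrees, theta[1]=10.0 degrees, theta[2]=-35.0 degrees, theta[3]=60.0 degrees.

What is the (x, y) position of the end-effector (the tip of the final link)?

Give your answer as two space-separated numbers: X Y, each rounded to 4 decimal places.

Answer: 22.8866 -4.7799

Derivation:
joint[0] = (0.0000, 0.0000)  (base)
link 0: phi[0] = -15 = -15 deg
  cos(-15 deg) = 0.9659, sin(-15 deg) = -0.2588
  joint[1] = (0.0000, 0.0000) + 2.2 * (0.9659, -0.2588) = (0.0000 + 2.1250, 0.0000 + -0.5694) = (2.1250, -0.5694)
link 1: phi[1] = -15 + 10 = -5 deg
  cos(-5 deg) = 0.9962, sin(-5 deg) = -0.0872
  joint[2] = (2.1250, -0.5694) + 11 * (0.9962, -0.0872) = (2.1250 + 10.9581, -0.5694 + -0.9587) = (13.0832, -1.5281)
link 2: phi[2] = -15 + 10 + -35 = -40 deg
  cos(-40 deg) = 0.7660, sin(-40 deg) = -0.6428
  joint[3] = (13.0832, -1.5281) + 7.4 * (0.7660, -0.6428) = (13.0832 + 5.6687, -1.5281 + -4.7566) = (18.7519, -6.2847)
link 3: phi[3] = -15 + 10 + -35 + 60 = 20 deg
  cos(20 deg) = 0.9397, sin(20 deg) = 0.3420
  joint[4] = (18.7519, -6.2847) + 4.4 * (0.9397, 0.3420) = (18.7519 + 4.1346, -6.2847 + 1.5049) = (22.8866, -4.7799)
End effector: (22.8866, -4.7799)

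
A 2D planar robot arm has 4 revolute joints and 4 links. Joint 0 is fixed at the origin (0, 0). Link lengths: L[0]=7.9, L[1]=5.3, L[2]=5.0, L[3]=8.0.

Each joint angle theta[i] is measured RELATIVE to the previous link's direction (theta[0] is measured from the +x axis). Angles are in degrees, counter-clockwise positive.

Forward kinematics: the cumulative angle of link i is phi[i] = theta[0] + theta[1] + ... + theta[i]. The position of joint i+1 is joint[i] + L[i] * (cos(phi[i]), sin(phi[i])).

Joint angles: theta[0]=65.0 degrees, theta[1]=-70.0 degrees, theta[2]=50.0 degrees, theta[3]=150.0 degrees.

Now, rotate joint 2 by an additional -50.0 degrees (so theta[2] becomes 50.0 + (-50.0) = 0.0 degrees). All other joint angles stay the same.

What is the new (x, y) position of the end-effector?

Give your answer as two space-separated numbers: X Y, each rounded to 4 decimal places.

Answer: 7.0463 10.8507

Derivation:
joint[0] = (0.0000, 0.0000)  (base)
link 0: phi[0] = 65 = 65 deg
  cos(65 deg) = 0.4226, sin(65 deg) = 0.9063
  joint[1] = (0.0000, 0.0000) + 7.9 * (0.4226, 0.9063) = (0.0000 + 3.3387, 0.0000 + 7.1598) = (3.3387, 7.1598)
link 1: phi[1] = 65 + -70 = -5 deg
  cos(-5 deg) = 0.9962, sin(-5 deg) = -0.0872
  joint[2] = (3.3387, 7.1598) + 5.3 * (0.9962, -0.0872) = (3.3387 + 5.2798, 7.1598 + -0.4619) = (8.6185, 6.6979)
link 2: phi[2] = 65 + -70 + 0 = -5 deg
  cos(-5 deg) = 0.9962, sin(-5 deg) = -0.0872
  joint[3] = (8.6185, 6.6979) + 5 * (0.9962, -0.0872) = (8.6185 + 4.9810, 6.6979 + -0.4358) = (13.5995, 6.2621)
link 3: phi[3] = 65 + -70 + 0 + 150 = 145 deg
  cos(145 deg) = -0.8192, sin(145 deg) = 0.5736
  joint[4] = (13.5995, 6.2621) + 8 * (-0.8192, 0.5736) = (13.5995 + -6.5532, 6.2621 + 4.5886) = (7.0463, 10.8507)
End effector: (7.0463, 10.8507)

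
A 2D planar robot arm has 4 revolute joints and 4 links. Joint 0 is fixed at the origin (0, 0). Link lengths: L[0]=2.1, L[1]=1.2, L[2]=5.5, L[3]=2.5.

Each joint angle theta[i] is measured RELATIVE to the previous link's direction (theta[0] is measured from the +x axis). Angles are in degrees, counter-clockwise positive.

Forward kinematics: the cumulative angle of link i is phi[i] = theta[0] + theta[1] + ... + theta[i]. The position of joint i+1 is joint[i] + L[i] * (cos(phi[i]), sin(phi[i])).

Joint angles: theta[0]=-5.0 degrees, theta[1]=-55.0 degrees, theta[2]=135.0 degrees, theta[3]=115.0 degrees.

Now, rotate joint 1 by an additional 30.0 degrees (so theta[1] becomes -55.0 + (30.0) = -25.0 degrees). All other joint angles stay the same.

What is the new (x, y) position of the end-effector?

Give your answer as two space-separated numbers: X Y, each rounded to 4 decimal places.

Answer: -0.2074 2.9226

Derivation:
joint[0] = (0.0000, 0.0000)  (base)
link 0: phi[0] = -5 = -5 deg
  cos(-5 deg) = 0.9962, sin(-5 deg) = -0.0872
  joint[1] = (0.0000, 0.0000) + 2.1 * (0.9962, -0.0872) = (0.0000 + 2.0920, 0.0000 + -0.1830) = (2.0920, -0.1830)
link 1: phi[1] = -5 + -25 = -30 deg
  cos(-30 deg) = 0.8660, sin(-30 deg) = -0.5000
  joint[2] = (2.0920, -0.1830) + 1.2 * (0.8660, -0.5000) = (2.0920 + 1.0392, -0.1830 + -0.6000) = (3.1312, -0.7830)
link 2: phi[2] = -5 + -25 + 135 = 105 deg
  cos(105 deg) = -0.2588, sin(105 deg) = 0.9659
  joint[3] = (3.1312, -0.7830) + 5.5 * (-0.2588, 0.9659) = (3.1312 + -1.4235, -0.7830 + 5.3126) = (1.7077, 4.5296)
link 3: phi[3] = -5 + -25 + 135 + 115 = 220 deg
  cos(220 deg) = -0.7660, sin(220 deg) = -0.6428
  joint[4] = (1.7077, 4.5296) + 2.5 * (-0.7660, -0.6428) = (1.7077 + -1.9151, 4.5296 + -1.6070) = (-0.2074, 2.9226)
End effector: (-0.2074, 2.9226)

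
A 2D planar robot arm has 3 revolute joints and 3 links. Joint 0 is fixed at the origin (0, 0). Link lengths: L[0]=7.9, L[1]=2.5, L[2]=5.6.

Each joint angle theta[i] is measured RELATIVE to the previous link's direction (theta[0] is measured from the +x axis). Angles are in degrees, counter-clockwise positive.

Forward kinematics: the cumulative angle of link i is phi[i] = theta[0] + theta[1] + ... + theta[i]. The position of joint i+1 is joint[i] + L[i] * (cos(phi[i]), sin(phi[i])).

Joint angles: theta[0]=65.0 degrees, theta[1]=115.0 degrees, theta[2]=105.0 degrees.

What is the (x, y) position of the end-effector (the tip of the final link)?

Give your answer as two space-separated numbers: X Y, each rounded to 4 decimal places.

Answer: 2.2881 1.7506

Derivation:
joint[0] = (0.0000, 0.0000)  (base)
link 0: phi[0] = 65 = 65 deg
  cos(65 deg) = 0.4226, sin(65 deg) = 0.9063
  joint[1] = (0.0000, 0.0000) + 7.9 * (0.4226, 0.9063) = (0.0000 + 3.3387, 0.0000 + 7.1598) = (3.3387, 7.1598)
link 1: phi[1] = 65 + 115 = 180 deg
  cos(180 deg) = -1.0000, sin(180 deg) = 0.0000
  joint[2] = (3.3387, 7.1598) + 2.5 * (-1.0000, 0.0000) = (3.3387 + -2.5000, 7.1598 + 0.0000) = (0.8387, 7.1598)
link 2: phi[2] = 65 + 115 + 105 = 285 deg
  cos(285 deg) = 0.2588, sin(285 deg) = -0.9659
  joint[3] = (0.8387, 7.1598) + 5.6 * (0.2588, -0.9659) = (0.8387 + 1.4494, 7.1598 + -5.4092) = (2.2881, 1.7506)
End effector: (2.2881, 1.7506)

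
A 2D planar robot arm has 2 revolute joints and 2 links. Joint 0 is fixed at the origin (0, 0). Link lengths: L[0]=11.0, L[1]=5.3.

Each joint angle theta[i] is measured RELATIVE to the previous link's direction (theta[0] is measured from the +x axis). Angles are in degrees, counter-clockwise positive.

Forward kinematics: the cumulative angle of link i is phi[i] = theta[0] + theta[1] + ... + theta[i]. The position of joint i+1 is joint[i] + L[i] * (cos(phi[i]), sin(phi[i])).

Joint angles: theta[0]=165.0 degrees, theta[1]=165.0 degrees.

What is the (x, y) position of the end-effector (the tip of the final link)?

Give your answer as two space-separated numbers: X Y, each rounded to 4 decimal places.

Answer: -6.0352 0.1970

Derivation:
joint[0] = (0.0000, 0.0000)  (base)
link 0: phi[0] = 165 = 165 deg
  cos(165 deg) = -0.9659, sin(165 deg) = 0.2588
  joint[1] = (0.0000, 0.0000) + 11 * (-0.9659, 0.2588) = (0.0000 + -10.6252, 0.0000 + 2.8470) = (-10.6252, 2.8470)
link 1: phi[1] = 165 + 165 = 330 deg
  cos(330 deg) = 0.8660, sin(330 deg) = -0.5000
  joint[2] = (-10.6252, 2.8470) + 5.3 * (0.8660, -0.5000) = (-10.6252 + 4.5899, 2.8470 + -2.6500) = (-6.0352, 0.1970)
End effector: (-6.0352, 0.1970)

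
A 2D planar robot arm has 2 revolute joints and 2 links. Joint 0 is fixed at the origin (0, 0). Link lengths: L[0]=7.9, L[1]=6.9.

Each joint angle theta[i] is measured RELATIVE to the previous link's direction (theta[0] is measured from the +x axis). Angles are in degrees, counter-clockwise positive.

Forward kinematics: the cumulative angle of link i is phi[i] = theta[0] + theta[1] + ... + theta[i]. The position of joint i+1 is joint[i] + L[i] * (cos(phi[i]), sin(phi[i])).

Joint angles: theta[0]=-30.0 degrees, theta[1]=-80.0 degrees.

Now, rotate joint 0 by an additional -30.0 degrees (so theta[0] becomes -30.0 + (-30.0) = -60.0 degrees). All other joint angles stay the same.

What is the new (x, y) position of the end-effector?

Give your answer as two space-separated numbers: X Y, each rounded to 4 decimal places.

Answer: -1.3357 -11.2768

Derivation:
joint[0] = (0.0000, 0.0000)  (base)
link 0: phi[0] = -60 = -60 deg
  cos(-60 deg) = 0.5000, sin(-60 deg) = -0.8660
  joint[1] = (0.0000, 0.0000) + 7.9 * (0.5000, -0.8660) = (0.0000 + 3.9500, 0.0000 + -6.8416) = (3.9500, -6.8416)
link 1: phi[1] = -60 + -80 = -140 deg
  cos(-140 deg) = -0.7660, sin(-140 deg) = -0.6428
  joint[2] = (3.9500, -6.8416) + 6.9 * (-0.7660, -0.6428) = (3.9500 + -5.2857, -6.8416 + -4.4352) = (-1.3357, -11.2768)
End effector: (-1.3357, -11.2768)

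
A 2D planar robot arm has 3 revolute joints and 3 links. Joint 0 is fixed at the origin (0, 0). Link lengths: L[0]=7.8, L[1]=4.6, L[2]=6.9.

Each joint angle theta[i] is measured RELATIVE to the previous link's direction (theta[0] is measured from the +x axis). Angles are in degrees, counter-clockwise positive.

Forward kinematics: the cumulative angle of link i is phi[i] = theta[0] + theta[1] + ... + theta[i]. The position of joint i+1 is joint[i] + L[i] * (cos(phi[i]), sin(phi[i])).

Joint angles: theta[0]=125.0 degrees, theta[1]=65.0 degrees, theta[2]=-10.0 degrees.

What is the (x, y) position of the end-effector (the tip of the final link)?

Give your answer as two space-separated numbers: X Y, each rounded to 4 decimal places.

joint[0] = (0.0000, 0.0000)  (base)
link 0: phi[0] = 125 = 125 deg
  cos(125 deg) = -0.5736, sin(125 deg) = 0.8192
  joint[1] = (0.0000, 0.0000) + 7.8 * (-0.5736, 0.8192) = (0.0000 + -4.4739, 0.0000 + 6.3894) = (-4.4739, 6.3894)
link 1: phi[1] = 125 + 65 = 190 deg
  cos(190 deg) = -0.9848, sin(190 deg) = -0.1736
  joint[2] = (-4.4739, 6.3894) + 4.6 * (-0.9848, -0.1736) = (-4.4739 + -4.5301, 6.3894 + -0.7988) = (-9.0040, 5.5906)
link 2: phi[2] = 125 + 65 + -10 = 180 deg
  cos(180 deg) = -1.0000, sin(180 deg) = 0.0000
  joint[3] = (-9.0040, 5.5906) + 6.9 * (-1.0000, 0.0000) = (-9.0040 + -6.9000, 5.5906 + 0.0000) = (-15.9040, 5.5906)
End effector: (-15.9040, 5.5906)

Answer: -15.9040 5.5906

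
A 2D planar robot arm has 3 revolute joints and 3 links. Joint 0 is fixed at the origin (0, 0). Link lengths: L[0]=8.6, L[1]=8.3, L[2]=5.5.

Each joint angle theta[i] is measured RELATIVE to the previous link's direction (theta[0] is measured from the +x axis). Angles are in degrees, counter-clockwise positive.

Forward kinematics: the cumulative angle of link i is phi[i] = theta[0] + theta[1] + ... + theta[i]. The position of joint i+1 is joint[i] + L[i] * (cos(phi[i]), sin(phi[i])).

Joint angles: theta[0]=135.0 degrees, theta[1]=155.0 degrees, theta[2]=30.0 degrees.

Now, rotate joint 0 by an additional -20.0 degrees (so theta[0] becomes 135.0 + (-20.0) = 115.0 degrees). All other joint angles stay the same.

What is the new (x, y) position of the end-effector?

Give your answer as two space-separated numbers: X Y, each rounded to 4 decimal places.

joint[0] = (0.0000, 0.0000)  (base)
link 0: phi[0] = 115 = 115 deg
  cos(115 deg) = -0.4226, sin(115 deg) = 0.9063
  joint[1] = (0.0000, 0.0000) + 8.6 * (-0.4226, 0.9063) = (0.0000 + -3.6345, 0.0000 + 7.7942) = (-3.6345, 7.7942)
link 1: phi[1] = 115 + 155 = 270 deg
  cos(270 deg) = -0.0000, sin(270 deg) = -1.0000
  joint[2] = (-3.6345, 7.7942) + 8.3 * (-0.0000, -1.0000) = (-3.6345 + -0.0000, 7.7942 + -8.3000) = (-3.6345, -0.5058)
link 2: phi[2] = 115 + 155 + 30 = 300 deg
  cos(300 deg) = 0.5000, sin(300 deg) = -0.8660
  joint[3] = (-3.6345, -0.5058) + 5.5 * (0.5000, -0.8660) = (-3.6345 + 2.7500, -0.5058 + -4.7631) = (-0.8845, -5.2689)
End effector: (-0.8845, -5.2689)

Answer: -0.8845 -5.2689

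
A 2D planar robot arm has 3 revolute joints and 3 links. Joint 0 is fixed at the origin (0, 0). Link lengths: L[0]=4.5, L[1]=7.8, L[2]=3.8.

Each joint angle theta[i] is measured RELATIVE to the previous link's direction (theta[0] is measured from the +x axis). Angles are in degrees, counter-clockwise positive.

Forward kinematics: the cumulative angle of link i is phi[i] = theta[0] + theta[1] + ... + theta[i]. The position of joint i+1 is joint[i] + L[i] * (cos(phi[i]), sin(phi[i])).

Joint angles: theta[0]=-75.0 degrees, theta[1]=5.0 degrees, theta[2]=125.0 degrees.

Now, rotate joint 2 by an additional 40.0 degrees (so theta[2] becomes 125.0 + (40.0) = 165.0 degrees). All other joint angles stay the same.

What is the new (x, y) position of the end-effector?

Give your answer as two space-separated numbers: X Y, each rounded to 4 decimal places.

Answer: 3.5013 -7.8907

Derivation:
joint[0] = (0.0000, 0.0000)  (base)
link 0: phi[0] = -75 = -75 deg
  cos(-75 deg) = 0.2588, sin(-75 deg) = -0.9659
  joint[1] = (0.0000, 0.0000) + 4.5 * (0.2588, -0.9659) = (0.0000 + 1.1647, 0.0000 + -4.3467) = (1.1647, -4.3467)
link 1: phi[1] = -75 + 5 = -70 deg
  cos(-70 deg) = 0.3420, sin(-70 deg) = -0.9397
  joint[2] = (1.1647, -4.3467) + 7.8 * (0.3420, -0.9397) = (1.1647 + 2.6678, -4.3467 + -7.3296) = (3.8324, -11.6763)
link 2: phi[2] = -75 + 5 + 165 = 95 deg
  cos(95 deg) = -0.0872, sin(95 deg) = 0.9962
  joint[3] = (3.8324, -11.6763) + 3.8 * (-0.0872, 0.9962) = (3.8324 + -0.3312, -11.6763 + 3.7855) = (3.5013, -7.8907)
End effector: (3.5013, -7.8907)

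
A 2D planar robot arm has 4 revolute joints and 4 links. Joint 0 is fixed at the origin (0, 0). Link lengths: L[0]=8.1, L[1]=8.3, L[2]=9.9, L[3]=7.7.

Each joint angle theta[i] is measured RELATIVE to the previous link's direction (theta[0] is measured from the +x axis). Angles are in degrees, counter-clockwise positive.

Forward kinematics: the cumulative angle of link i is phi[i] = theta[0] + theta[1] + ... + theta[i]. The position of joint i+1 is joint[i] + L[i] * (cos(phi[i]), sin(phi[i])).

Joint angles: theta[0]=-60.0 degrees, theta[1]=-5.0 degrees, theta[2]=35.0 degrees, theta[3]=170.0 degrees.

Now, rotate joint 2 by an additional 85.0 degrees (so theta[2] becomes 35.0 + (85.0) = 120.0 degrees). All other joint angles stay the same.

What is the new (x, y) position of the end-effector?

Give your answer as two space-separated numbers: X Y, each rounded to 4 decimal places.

joint[0] = (0.0000, 0.0000)  (base)
link 0: phi[0] = -60 = -60 deg
  cos(-60 deg) = 0.5000, sin(-60 deg) = -0.8660
  joint[1] = (0.0000, 0.0000) + 8.1 * (0.5000, -0.8660) = (0.0000 + 4.0500, 0.0000 + -7.0148) = (4.0500, -7.0148)
link 1: phi[1] = -60 + -5 = -65 deg
  cos(-65 deg) = 0.4226, sin(-65 deg) = -0.9063
  joint[2] = (4.0500, -7.0148) + 8.3 * (0.4226, -0.9063) = (4.0500 + 3.5077, -7.0148 + -7.5224) = (7.5577, -14.5372)
link 2: phi[2] = -60 + -5 + 120 = 55 deg
  cos(55 deg) = 0.5736, sin(55 deg) = 0.8192
  joint[3] = (7.5577, -14.5372) + 9.9 * (0.5736, 0.8192) = (7.5577 + 5.6784, -14.5372 + 8.1096) = (13.2361, -6.4276)
link 3: phi[3] = -60 + -5 + 120 + 170 = 225 deg
  cos(225 deg) = -0.7071, sin(225 deg) = -0.7071
  joint[4] = (13.2361, -6.4276) + 7.7 * (-0.7071, -0.7071) = (13.2361 + -5.4447, -6.4276 + -5.4447) = (7.7914, -11.8723)
End effector: (7.7914, -11.8723)

Answer: 7.7914 -11.8723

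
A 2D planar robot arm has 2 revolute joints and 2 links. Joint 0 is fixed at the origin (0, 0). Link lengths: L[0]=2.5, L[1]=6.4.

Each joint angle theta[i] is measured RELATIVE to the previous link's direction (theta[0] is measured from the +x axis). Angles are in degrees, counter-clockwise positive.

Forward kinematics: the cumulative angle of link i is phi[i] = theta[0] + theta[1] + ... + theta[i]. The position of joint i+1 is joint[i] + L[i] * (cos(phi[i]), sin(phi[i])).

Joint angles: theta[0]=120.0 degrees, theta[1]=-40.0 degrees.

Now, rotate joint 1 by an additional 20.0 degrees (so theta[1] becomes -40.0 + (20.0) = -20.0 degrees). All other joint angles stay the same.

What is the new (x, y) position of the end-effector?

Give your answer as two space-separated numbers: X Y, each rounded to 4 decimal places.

Answer: -2.3613 8.4678

Derivation:
joint[0] = (0.0000, 0.0000)  (base)
link 0: phi[0] = 120 = 120 deg
  cos(120 deg) = -0.5000, sin(120 deg) = 0.8660
  joint[1] = (0.0000, 0.0000) + 2.5 * (-0.5000, 0.8660) = (0.0000 + -1.2500, 0.0000 + 2.1651) = (-1.2500, 2.1651)
link 1: phi[1] = 120 + -20 = 100 deg
  cos(100 deg) = -0.1736, sin(100 deg) = 0.9848
  joint[2] = (-1.2500, 2.1651) + 6.4 * (-0.1736, 0.9848) = (-1.2500 + -1.1113, 2.1651 + 6.3028) = (-2.3613, 8.4678)
End effector: (-2.3613, 8.4678)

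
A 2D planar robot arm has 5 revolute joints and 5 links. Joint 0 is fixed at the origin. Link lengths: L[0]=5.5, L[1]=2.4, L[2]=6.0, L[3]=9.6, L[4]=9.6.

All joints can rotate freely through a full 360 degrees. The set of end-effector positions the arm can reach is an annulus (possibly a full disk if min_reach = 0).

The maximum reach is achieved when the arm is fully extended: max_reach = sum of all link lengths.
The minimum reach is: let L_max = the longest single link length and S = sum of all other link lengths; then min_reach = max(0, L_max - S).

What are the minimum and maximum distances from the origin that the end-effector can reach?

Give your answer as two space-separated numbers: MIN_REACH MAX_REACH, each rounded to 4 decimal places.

Link lengths: [5.5, 2.4, 6.0, 9.6, 9.6]
max_reach = 5.5 + 2.4 + 6 + 9.6 + 9.6 = 33.1
L_max = max([5.5, 2.4, 6.0, 9.6, 9.6]) = 9.6
S (sum of others) = 33.1 - 9.6 = 23.5
min_reach = max(0, 9.6 - 23.5) = max(0, -13.9) = 0

Answer: 0.0000 33.1000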